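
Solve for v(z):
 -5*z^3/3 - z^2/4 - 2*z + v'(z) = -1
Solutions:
 v(z) = C1 + 5*z^4/12 + z^3/12 + z^2 - z


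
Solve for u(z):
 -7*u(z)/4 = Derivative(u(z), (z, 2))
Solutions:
 u(z) = C1*sin(sqrt(7)*z/2) + C2*cos(sqrt(7)*z/2)


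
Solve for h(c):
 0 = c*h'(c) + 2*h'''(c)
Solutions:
 h(c) = C1 + Integral(C2*airyai(-2^(2/3)*c/2) + C3*airybi(-2^(2/3)*c/2), c)


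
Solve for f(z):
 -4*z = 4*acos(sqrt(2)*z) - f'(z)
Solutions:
 f(z) = C1 + 2*z^2 + 4*z*acos(sqrt(2)*z) - 2*sqrt(2)*sqrt(1 - 2*z^2)


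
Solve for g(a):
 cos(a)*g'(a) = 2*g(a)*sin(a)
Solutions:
 g(a) = C1/cos(a)^2


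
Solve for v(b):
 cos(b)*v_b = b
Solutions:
 v(b) = C1 + Integral(b/cos(b), b)


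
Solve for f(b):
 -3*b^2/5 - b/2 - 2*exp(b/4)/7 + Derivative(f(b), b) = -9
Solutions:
 f(b) = C1 + b^3/5 + b^2/4 - 9*b + 8*exp(b/4)/7


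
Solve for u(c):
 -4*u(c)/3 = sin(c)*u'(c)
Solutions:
 u(c) = C1*(cos(c) + 1)^(2/3)/(cos(c) - 1)^(2/3)


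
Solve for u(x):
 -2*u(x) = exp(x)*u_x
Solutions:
 u(x) = C1*exp(2*exp(-x))


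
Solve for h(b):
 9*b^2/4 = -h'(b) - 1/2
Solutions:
 h(b) = C1 - 3*b^3/4 - b/2


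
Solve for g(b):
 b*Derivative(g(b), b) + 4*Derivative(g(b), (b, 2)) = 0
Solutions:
 g(b) = C1 + C2*erf(sqrt(2)*b/4)


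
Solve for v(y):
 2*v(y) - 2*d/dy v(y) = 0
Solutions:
 v(y) = C1*exp(y)


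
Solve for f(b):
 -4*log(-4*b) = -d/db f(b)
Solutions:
 f(b) = C1 + 4*b*log(-b) + 4*b*(-1 + 2*log(2))


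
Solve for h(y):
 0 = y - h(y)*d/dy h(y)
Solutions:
 h(y) = -sqrt(C1 + y^2)
 h(y) = sqrt(C1 + y^2)


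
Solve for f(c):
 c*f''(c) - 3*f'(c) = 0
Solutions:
 f(c) = C1 + C2*c^4


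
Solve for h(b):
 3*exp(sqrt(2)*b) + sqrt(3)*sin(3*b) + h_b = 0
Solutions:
 h(b) = C1 - 3*sqrt(2)*exp(sqrt(2)*b)/2 + sqrt(3)*cos(3*b)/3


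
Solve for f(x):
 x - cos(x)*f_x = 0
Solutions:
 f(x) = C1 + Integral(x/cos(x), x)


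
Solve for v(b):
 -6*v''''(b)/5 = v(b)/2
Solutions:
 v(b) = (C1*sin(3^(3/4)*5^(1/4)*b/6) + C2*cos(3^(3/4)*5^(1/4)*b/6))*exp(-3^(3/4)*5^(1/4)*b/6) + (C3*sin(3^(3/4)*5^(1/4)*b/6) + C4*cos(3^(3/4)*5^(1/4)*b/6))*exp(3^(3/4)*5^(1/4)*b/6)


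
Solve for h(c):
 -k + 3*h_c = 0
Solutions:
 h(c) = C1 + c*k/3


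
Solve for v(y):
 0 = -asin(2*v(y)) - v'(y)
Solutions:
 Integral(1/asin(2*_y), (_y, v(y))) = C1 - y


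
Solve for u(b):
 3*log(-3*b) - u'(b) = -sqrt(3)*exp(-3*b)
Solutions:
 u(b) = C1 + 3*b*log(-b) + 3*b*(-1 + log(3)) - sqrt(3)*exp(-3*b)/3


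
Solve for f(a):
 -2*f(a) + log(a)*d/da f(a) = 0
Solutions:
 f(a) = C1*exp(2*li(a))


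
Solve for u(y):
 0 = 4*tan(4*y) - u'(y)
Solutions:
 u(y) = C1 - log(cos(4*y))


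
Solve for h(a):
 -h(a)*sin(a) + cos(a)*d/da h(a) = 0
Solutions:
 h(a) = C1/cos(a)


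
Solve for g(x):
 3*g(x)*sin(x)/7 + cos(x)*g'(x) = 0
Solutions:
 g(x) = C1*cos(x)^(3/7)


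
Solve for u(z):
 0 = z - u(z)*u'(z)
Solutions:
 u(z) = -sqrt(C1 + z^2)
 u(z) = sqrt(C1 + z^2)


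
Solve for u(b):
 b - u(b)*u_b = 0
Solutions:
 u(b) = -sqrt(C1 + b^2)
 u(b) = sqrt(C1 + b^2)


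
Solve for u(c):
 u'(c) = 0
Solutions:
 u(c) = C1


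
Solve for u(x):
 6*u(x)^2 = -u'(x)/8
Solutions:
 u(x) = 1/(C1 + 48*x)


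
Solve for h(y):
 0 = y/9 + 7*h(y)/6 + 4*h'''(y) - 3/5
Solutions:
 h(y) = C3*exp(-3^(2/3)*7^(1/3)*y/6) - 2*y/21 + (C1*sin(3^(1/6)*7^(1/3)*y/4) + C2*cos(3^(1/6)*7^(1/3)*y/4))*exp(3^(2/3)*7^(1/3)*y/12) + 18/35


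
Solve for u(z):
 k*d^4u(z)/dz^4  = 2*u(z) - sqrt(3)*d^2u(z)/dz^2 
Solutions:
 u(z) = C1*exp(-sqrt(2)*z*sqrt((-sqrt(8*k + 3) - sqrt(3))/k)/2) + C2*exp(sqrt(2)*z*sqrt((-sqrt(8*k + 3) - sqrt(3))/k)/2) + C3*exp(-sqrt(2)*z*sqrt((sqrt(8*k + 3) - sqrt(3))/k)/2) + C4*exp(sqrt(2)*z*sqrt((sqrt(8*k + 3) - sqrt(3))/k)/2)


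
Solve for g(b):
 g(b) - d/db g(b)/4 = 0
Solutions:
 g(b) = C1*exp(4*b)


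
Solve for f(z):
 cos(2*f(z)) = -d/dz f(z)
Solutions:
 f(z) = -asin((C1 + exp(4*z))/(C1 - exp(4*z)))/2 + pi/2
 f(z) = asin((C1 + exp(4*z))/(C1 - exp(4*z)))/2


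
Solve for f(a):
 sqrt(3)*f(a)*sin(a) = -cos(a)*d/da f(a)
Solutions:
 f(a) = C1*cos(a)^(sqrt(3))


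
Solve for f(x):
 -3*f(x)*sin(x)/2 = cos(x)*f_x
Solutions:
 f(x) = C1*cos(x)^(3/2)


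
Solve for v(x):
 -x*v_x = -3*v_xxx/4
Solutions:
 v(x) = C1 + Integral(C2*airyai(6^(2/3)*x/3) + C3*airybi(6^(2/3)*x/3), x)


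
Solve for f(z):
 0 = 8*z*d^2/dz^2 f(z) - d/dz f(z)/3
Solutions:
 f(z) = C1 + C2*z^(25/24)


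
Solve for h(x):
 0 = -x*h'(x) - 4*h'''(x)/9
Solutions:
 h(x) = C1 + Integral(C2*airyai(-2^(1/3)*3^(2/3)*x/2) + C3*airybi(-2^(1/3)*3^(2/3)*x/2), x)


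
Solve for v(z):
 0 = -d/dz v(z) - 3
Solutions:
 v(z) = C1 - 3*z


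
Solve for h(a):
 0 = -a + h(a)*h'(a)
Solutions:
 h(a) = -sqrt(C1 + a^2)
 h(a) = sqrt(C1 + a^2)


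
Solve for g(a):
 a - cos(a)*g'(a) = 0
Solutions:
 g(a) = C1 + Integral(a/cos(a), a)


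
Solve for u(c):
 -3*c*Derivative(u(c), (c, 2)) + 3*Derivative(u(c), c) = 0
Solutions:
 u(c) = C1 + C2*c^2


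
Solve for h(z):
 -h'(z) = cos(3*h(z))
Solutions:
 h(z) = -asin((C1 + exp(6*z))/(C1 - exp(6*z)))/3 + pi/3
 h(z) = asin((C1 + exp(6*z))/(C1 - exp(6*z)))/3


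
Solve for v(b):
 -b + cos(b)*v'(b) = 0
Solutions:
 v(b) = C1 + Integral(b/cos(b), b)


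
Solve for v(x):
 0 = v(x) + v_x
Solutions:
 v(x) = C1*exp(-x)


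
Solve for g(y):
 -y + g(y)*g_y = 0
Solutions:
 g(y) = -sqrt(C1 + y^2)
 g(y) = sqrt(C1 + y^2)


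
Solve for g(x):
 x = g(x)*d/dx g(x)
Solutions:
 g(x) = -sqrt(C1 + x^2)
 g(x) = sqrt(C1 + x^2)


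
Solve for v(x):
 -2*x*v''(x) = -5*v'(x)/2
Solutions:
 v(x) = C1 + C2*x^(9/4)


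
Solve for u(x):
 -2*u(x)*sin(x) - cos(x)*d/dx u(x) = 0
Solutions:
 u(x) = C1*cos(x)^2


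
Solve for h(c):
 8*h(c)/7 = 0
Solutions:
 h(c) = 0


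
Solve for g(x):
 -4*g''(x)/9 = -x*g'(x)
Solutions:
 g(x) = C1 + C2*erfi(3*sqrt(2)*x/4)


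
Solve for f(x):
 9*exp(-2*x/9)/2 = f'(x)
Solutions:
 f(x) = C1 - 81*exp(-2*x/9)/4


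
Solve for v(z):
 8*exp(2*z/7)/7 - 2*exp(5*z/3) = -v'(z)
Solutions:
 v(z) = C1 - 4*exp(2*z/7) + 6*exp(5*z/3)/5


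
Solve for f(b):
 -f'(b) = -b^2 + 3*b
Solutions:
 f(b) = C1 + b^3/3 - 3*b^2/2


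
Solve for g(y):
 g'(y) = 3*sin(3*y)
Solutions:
 g(y) = C1 - cos(3*y)


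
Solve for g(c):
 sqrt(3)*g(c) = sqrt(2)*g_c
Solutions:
 g(c) = C1*exp(sqrt(6)*c/2)


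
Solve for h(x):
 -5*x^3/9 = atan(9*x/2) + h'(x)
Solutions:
 h(x) = C1 - 5*x^4/36 - x*atan(9*x/2) + log(81*x^2 + 4)/9


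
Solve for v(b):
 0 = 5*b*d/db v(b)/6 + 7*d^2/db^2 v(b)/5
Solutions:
 v(b) = C1 + C2*erf(5*sqrt(21)*b/42)


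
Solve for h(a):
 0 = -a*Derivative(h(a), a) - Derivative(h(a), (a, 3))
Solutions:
 h(a) = C1 + Integral(C2*airyai(-a) + C3*airybi(-a), a)


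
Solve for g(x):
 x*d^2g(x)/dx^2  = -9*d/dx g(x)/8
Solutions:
 g(x) = C1 + C2/x^(1/8)


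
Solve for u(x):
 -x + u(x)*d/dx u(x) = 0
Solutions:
 u(x) = -sqrt(C1 + x^2)
 u(x) = sqrt(C1 + x^2)


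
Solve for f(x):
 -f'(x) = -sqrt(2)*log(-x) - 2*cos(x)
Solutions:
 f(x) = C1 + sqrt(2)*x*(log(-x) - 1) + 2*sin(x)


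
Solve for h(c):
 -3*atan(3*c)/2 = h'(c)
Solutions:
 h(c) = C1 - 3*c*atan(3*c)/2 + log(9*c^2 + 1)/4


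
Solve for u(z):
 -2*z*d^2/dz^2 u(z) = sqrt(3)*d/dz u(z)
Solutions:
 u(z) = C1 + C2*z^(1 - sqrt(3)/2)


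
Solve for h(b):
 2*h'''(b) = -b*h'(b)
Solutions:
 h(b) = C1 + Integral(C2*airyai(-2^(2/3)*b/2) + C3*airybi(-2^(2/3)*b/2), b)


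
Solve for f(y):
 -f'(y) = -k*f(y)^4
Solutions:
 f(y) = (-1/(C1 + 3*k*y))^(1/3)
 f(y) = (-1/(C1 + k*y))^(1/3)*(-3^(2/3) - 3*3^(1/6)*I)/6
 f(y) = (-1/(C1 + k*y))^(1/3)*(-3^(2/3) + 3*3^(1/6)*I)/6


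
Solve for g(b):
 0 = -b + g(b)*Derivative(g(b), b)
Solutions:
 g(b) = -sqrt(C1 + b^2)
 g(b) = sqrt(C1 + b^2)


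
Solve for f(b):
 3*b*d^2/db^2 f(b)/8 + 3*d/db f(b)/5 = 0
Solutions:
 f(b) = C1 + C2/b^(3/5)


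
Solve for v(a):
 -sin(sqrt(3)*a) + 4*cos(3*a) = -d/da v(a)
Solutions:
 v(a) = C1 - 4*sin(3*a)/3 - sqrt(3)*cos(sqrt(3)*a)/3


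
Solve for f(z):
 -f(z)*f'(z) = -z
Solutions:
 f(z) = -sqrt(C1 + z^2)
 f(z) = sqrt(C1 + z^2)


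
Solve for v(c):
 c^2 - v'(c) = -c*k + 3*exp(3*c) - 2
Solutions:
 v(c) = C1 + c^3/3 + c^2*k/2 + 2*c - exp(3*c)


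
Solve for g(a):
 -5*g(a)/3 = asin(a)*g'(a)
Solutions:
 g(a) = C1*exp(-5*Integral(1/asin(a), a)/3)


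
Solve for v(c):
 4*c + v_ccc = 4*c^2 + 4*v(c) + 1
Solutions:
 v(c) = C3*exp(2^(2/3)*c) - c^2 + c + (C1*sin(2^(2/3)*sqrt(3)*c/2) + C2*cos(2^(2/3)*sqrt(3)*c/2))*exp(-2^(2/3)*c/2) - 1/4


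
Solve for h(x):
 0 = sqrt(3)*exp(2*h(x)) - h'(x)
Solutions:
 h(x) = log(-sqrt(-1/(C1 + sqrt(3)*x))) - log(2)/2
 h(x) = log(-1/(C1 + sqrt(3)*x))/2 - log(2)/2


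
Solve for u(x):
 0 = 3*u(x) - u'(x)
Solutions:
 u(x) = C1*exp(3*x)


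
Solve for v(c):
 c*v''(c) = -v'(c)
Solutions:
 v(c) = C1 + C2*log(c)


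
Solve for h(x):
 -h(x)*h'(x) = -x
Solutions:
 h(x) = -sqrt(C1 + x^2)
 h(x) = sqrt(C1 + x^2)


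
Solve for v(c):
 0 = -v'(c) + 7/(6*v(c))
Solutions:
 v(c) = -sqrt(C1 + 21*c)/3
 v(c) = sqrt(C1 + 21*c)/3


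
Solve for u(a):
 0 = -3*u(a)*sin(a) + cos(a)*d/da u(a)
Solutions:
 u(a) = C1/cos(a)^3


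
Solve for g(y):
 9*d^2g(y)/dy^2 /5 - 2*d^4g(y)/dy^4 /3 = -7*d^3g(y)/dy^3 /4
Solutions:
 g(y) = C1 + C2*y + C3*exp(3*y*(35 - sqrt(3145))/80) + C4*exp(3*y*(35 + sqrt(3145))/80)


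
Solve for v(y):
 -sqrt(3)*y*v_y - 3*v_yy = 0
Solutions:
 v(y) = C1 + C2*erf(sqrt(2)*3^(3/4)*y/6)


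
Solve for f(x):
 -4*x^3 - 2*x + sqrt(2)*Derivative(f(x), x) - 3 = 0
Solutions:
 f(x) = C1 + sqrt(2)*x^4/2 + sqrt(2)*x^2/2 + 3*sqrt(2)*x/2


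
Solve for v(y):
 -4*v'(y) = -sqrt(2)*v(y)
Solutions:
 v(y) = C1*exp(sqrt(2)*y/4)


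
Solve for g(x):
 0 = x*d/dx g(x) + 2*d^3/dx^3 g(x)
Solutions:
 g(x) = C1 + Integral(C2*airyai(-2^(2/3)*x/2) + C3*airybi(-2^(2/3)*x/2), x)


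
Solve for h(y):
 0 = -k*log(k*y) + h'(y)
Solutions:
 h(y) = C1 + k*y*log(k*y) - k*y


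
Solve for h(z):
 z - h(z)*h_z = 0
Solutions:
 h(z) = -sqrt(C1 + z^2)
 h(z) = sqrt(C1 + z^2)


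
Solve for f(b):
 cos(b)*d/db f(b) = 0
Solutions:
 f(b) = C1


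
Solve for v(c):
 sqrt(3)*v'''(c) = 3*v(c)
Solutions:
 v(c) = C3*exp(3^(1/6)*c) + (C1*sin(3^(2/3)*c/2) + C2*cos(3^(2/3)*c/2))*exp(-3^(1/6)*c/2)


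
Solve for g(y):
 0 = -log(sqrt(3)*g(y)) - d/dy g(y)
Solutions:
 2*Integral(1/(2*log(_y) + log(3)), (_y, g(y))) = C1 - y


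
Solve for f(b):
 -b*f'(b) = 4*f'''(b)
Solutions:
 f(b) = C1 + Integral(C2*airyai(-2^(1/3)*b/2) + C3*airybi(-2^(1/3)*b/2), b)


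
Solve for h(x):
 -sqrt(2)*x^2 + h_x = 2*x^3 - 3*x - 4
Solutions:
 h(x) = C1 + x^4/2 + sqrt(2)*x^3/3 - 3*x^2/2 - 4*x


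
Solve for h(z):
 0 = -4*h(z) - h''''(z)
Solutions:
 h(z) = (C1*sin(z) + C2*cos(z))*exp(-z) + (C3*sin(z) + C4*cos(z))*exp(z)


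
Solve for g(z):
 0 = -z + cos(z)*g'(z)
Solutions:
 g(z) = C1 + Integral(z/cos(z), z)


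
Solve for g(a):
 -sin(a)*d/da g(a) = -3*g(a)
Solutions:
 g(a) = C1*(cos(a) - 1)^(3/2)/(cos(a) + 1)^(3/2)


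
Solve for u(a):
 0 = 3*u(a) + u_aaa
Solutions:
 u(a) = C3*exp(-3^(1/3)*a) + (C1*sin(3^(5/6)*a/2) + C2*cos(3^(5/6)*a/2))*exp(3^(1/3)*a/2)


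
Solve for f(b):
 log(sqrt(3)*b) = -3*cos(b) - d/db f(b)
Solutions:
 f(b) = C1 - b*log(b) - b*log(3)/2 + b - 3*sin(b)


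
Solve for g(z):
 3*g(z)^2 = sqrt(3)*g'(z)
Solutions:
 g(z) = -1/(C1 + sqrt(3)*z)


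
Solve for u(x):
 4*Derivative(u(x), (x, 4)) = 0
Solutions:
 u(x) = C1 + C2*x + C3*x^2 + C4*x^3


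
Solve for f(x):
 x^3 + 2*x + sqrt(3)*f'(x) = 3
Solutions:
 f(x) = C1 - sqrt(3)*x^4/12 - sqrt(3)*x^2/3 + sqrt(3)*x


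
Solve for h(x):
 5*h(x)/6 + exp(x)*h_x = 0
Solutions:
 h(x) = C1*exp(5*exp(-x)/6)


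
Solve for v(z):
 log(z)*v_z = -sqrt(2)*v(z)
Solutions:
 v(z) = C1*exp(-sqrt(2)*li(z))


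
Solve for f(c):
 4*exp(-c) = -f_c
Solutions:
 f(c) = C1 + 4*exp(-c)


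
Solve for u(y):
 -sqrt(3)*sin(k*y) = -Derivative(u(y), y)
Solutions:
 u(y) = C1 - sqrt(3)*cos(k*y)/k


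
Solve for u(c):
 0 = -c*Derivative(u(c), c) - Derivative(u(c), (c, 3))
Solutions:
 u(c) = C1 + Integral(C2*airyai(-c) + C3*airybi(-c), c)


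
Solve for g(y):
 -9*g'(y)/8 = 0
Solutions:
 g(y) = C1


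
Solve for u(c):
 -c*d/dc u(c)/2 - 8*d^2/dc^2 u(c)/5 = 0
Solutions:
 u(c) = C1 + C2*erf(sqrt(10)*c/8)


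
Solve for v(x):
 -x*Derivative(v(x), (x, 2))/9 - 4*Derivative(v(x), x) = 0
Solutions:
 v(x) = C1 + C2/x^35


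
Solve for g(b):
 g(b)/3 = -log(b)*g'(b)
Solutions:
 g(b) = C1*exp(-li(b)/3)


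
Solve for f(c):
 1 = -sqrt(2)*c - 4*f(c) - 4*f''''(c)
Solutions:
 f(c) = -sqrt(2)*c/4 + (C1*sin(sqrt(2)*c/2) + C2*cos(sqrt(2)*c/2))*exp(-sqrt(2)*c/2) + (C3*sin(sqrt(2)*c/2) + C4*cos(sqrt(2)*c/2))*exp(sqrt(2)*c/2) - 1/4


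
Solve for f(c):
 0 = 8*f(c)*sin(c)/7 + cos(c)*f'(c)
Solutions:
 f(c) = C1*cos(c)^(8/7)


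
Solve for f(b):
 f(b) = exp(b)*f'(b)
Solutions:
 f(b) = C1*exp(-exp(-b))


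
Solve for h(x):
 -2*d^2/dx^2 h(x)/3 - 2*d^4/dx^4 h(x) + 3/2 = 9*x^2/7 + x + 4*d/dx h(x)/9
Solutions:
 h(x) = C1 + C2*exp(-x*(-(3 + sqrt(10))^(1/3) + (3 + sqrt(10))^(-1/3))/6)*sin(sqrt(3)*x*((3 + sqrt(10))^(-1/3) + (3 + sqrt(10))^(1/3))/6) + C3*exp(-x*(-(3 + sqrt(10))^(1/3) + (3 + sqrt(10))^(-1/3))/6)*cos(sqrt(3)*x*((3 + sqrt(10))^(-1/3) + (3 + sqrt(10))^(1/3))/6) + C4*exp(x*(-(3 + sqrt(10))^(1/3) + (3 + sqrt(10))^(-1/3))/3) - 27*x^3/28 + 45*x^2/14 - 351*x/56


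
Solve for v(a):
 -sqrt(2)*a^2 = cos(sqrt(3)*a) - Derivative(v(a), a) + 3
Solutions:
 v(a) = C1 + sqrt(2)*a^3/3 + 3*a + sqrt(3)*sin(sqrt(3)*a)/3


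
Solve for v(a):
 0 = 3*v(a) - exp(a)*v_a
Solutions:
 v(a) = C1*exp(-3*exp(-a))


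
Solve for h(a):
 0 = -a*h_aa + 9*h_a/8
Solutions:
 h(a) = C1 + C2*a^(17/8)


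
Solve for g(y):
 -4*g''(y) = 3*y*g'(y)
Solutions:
 g(y) = C1 + C2*erf(sqrt(6)*y/4)


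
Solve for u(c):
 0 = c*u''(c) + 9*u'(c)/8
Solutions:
 u(c) = C1 + C2/c^(1/8)


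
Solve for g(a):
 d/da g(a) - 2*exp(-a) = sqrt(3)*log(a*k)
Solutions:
 g(a) = C1 + sqrt(3)*a*log(a*k) - sqrt(3)*a - 2*exp(-a)


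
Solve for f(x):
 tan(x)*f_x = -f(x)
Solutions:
 f(x) = C1/sin(x)


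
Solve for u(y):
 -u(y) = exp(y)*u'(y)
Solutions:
 u(y) = C1*exp(exp(-y))


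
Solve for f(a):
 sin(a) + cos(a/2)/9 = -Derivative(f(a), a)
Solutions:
 f(a) = C1 - 2*sin(a/2)/9 + cos(a)


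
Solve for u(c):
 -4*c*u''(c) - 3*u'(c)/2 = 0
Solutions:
 u(c) = C1 + C2*c^(5/8)


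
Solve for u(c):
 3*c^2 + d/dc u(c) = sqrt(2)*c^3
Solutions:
 u(c) = C1 + sqrt(2)*c^4/4 - c^3


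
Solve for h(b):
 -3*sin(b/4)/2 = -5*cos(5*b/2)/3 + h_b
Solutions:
 h(b) = C1 + 2*sin(5*b/2)/3 + 6*cos(b/4)


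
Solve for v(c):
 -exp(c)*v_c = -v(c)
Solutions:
 v(c) = C1*exp(-exp(-c))


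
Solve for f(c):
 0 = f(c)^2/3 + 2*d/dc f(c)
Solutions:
 f(c) = 6/(C1 + c)


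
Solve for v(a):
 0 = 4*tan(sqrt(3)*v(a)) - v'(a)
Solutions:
 v(a) = sqrt(3)*(pi - asin(C1*exp(4*sqrt(3)*a)))/3
 v(a) = sqrt(3)*asin(C1*exp(4*sqrt(3)*a))/3


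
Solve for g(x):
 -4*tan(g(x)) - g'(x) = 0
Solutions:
 g(x) = pi - asin(C1*exp(-4*x))
 g(x) = asin(C1*exp(-4*x))


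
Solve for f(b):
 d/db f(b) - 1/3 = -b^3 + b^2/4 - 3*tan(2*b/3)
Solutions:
 f(b) = C1 - b^4/4 + b^3/12 + b/3 + 9*log(cos(2*b/3))/2


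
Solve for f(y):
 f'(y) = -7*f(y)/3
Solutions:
 f(y) = C1*exp(-7*y/3)


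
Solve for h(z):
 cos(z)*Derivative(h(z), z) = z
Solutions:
 h(z) = C1 + Integral(z/cos(z), z)


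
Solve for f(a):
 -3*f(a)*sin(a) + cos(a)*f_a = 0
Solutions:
 f(a) = C1/cos(a)^3


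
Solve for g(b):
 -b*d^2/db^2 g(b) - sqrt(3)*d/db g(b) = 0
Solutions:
 g(b) = C1 + C2*b^(1 - sqrt(3))


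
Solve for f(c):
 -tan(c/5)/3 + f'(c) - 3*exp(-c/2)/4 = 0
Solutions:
 f(c) = C1 + 5*log(tan(c/5)^2 + 1)/6 - 3*exp(-c/2)/2


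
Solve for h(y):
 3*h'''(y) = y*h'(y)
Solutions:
 h(y) = C1 + Integral(C2*airyai(3^(2/3)*y/3) + C3*airybi(3^(2/3)*y/3), y)


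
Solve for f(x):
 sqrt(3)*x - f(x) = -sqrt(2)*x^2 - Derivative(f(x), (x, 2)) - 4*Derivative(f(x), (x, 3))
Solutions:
 f(x) = C1*exp(-x*((12*sqrt(321) + 215)^(-1/3) + 2 + (12*sqrt(321) + 215)^(1/3))/24)*sin(sqrt(3)*x*(-(12*sqrt(321) + 215)^(1/3) + (12*sqrt(321) + 215)^(-1/3))/24) + C2*exp(-x*((12*sqrt(321) + 215)^(-1/3) + 2 + (12*sqrt(321) + 215)^(1/3))/24)*cos(sqrt(3)*x*(-(12*sqrt(321) + 215)^(1/3) + (12*sqrt(321) + 215)^(-1/3))/24) + C3*exp(x*(-1 + (12*sqrt(321) + 215)^(-1/3) + (12*sqrt(321) + 215)^(1/3))/12) + sqrt(2)*x^2 + sqrt(3)*x + 2*sqrt(2)


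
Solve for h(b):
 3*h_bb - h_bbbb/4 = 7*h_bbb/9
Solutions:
 h(b) = C1 + C2*b + C3*exp(2*b*(-7 + 2*sqrt(73))/9) + C4*exp(-2*b*(7 + 2*sqrt(73))/9)


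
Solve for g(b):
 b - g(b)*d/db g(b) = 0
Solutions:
 g(b) = -sqrt(C1 + b^2)
 g(b) = sqrt(C1 + b^2)


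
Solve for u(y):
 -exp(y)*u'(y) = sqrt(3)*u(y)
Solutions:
 u(y) = C1*exp(sqrt(3)*exp(-y))


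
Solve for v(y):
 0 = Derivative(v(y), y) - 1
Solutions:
 v(y) = C1 + y


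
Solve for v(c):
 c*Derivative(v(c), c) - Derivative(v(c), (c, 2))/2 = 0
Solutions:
 v(c) = C1 + C2*erfi(c)


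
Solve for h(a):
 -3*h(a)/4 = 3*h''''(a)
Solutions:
 h(a) = (C1*sin(a/2) + C2*cos(a/2))*exp(-a/2) + (C3*sin(a/2) + C4*cos(a/2))*exp(a/2)


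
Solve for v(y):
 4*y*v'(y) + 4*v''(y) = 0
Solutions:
 v(y) = C1 + C2*erf(sqrt(2)*y/2)


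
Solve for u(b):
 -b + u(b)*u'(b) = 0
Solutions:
 u(b) = -sqrt(C1 + b^2)
 u(b) = sqrt(C1 + b^2)


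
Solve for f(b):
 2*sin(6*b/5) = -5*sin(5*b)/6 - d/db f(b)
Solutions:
 f(b) = C1 + 5*cos(6*b/5)/3 + cos(5*b)/6


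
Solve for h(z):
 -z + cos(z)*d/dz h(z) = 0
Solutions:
 h(z) = C1 + Integral(z/cos(z), z)


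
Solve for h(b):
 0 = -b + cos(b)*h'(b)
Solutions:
 h(b) = C1 + Integral(b/cos(b), b)


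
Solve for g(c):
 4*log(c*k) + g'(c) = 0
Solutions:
 g(c) = C1 - 4*c*log(c*k) + 4*c


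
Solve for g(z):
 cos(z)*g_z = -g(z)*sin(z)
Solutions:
 g(z) = C1*cos(z)


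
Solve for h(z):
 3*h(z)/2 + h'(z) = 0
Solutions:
 h(z) = C1*exp(-3*z/2)


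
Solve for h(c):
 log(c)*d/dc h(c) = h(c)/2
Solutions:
 h(c) = C1*exp(li(c)/2)


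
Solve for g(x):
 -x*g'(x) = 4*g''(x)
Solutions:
 g(x) = C1 + C2*erf(sqrt(2)*x/4)


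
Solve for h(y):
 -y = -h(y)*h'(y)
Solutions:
 h(y) = -sqrt(C1 + y^2)
 h(y) = sqrt(C1 + y^2)


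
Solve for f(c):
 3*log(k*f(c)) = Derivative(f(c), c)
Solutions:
 li(k*f(c))/k = C1 + 3*c


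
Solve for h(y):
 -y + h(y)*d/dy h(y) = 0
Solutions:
 h(y) = -sqrt(C1 + y^2)
 h(y) = sqrt(C1 + y^2)


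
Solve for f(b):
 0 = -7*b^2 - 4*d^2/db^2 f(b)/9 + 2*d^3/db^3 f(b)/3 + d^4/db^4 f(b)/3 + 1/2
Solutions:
 f(b) = C1 + C2*b + C3*exp(-b*(1 + sqrt(21)/3)) + C4*exp(b*(-1 + sqrt(21)/3)) - 21*b^4/16 - 63*b^3/8 - 747*b^2/16


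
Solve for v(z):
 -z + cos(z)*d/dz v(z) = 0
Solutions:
 v(z) = C1 + Integral(z/cos(z), z)


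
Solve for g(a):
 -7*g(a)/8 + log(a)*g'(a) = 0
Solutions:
 g(a) = C1*exp(7*li(a)/8)


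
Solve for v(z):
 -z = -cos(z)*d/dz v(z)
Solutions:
 v(z) = C1 + Integral(z/cos(z), z)


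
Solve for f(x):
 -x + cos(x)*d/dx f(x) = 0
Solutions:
 f(x) = C1 + Integral(x/cos(x), x)


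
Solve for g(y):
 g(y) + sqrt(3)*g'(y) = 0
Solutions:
 g(y) = C1*exp(-sqrt(3)*y/3)


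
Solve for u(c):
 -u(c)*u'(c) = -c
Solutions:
 u(c) = -sqrt(C1 + c^2)
 u(c) = sqrt(C1 + c^2)


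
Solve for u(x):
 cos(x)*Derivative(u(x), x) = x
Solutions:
 u(x) = C1 + Integral(x/cos(x), x)


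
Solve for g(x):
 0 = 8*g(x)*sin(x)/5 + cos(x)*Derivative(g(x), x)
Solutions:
 g(x) = C1*cos(x)^(8/5)


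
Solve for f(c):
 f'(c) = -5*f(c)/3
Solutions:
 f(c) = C1*exp(-5*c/3)


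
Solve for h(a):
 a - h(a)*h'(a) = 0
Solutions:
 h(a) = -sqrt(C1 + a^2)
 h(a) = sqrt(C1 + a^2)


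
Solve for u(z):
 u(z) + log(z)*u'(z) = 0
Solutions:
 u(z) = C1*exp(-li(z))


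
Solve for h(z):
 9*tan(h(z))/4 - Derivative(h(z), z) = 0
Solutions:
 h(z) = pi - asin(C1*exp(9*z/4))
 h(z) = asin(C1*exp(9*z/4))


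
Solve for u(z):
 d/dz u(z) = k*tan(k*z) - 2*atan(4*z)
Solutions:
 u(z) = C1 + k*Piecewise((-log(cos(k*z))/k, Ne(k, 0)), (0, True)) - 2*z*atan(4*z) + log(16*z^2 + 1)/4


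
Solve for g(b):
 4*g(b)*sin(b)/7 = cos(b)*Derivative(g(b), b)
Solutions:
 g(b) = C1/cos(b)^(4/7)


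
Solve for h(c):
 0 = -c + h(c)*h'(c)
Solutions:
 h(c) = -sqrt(C1 + c^2)
 h(c) = sqrt(C1 + c^2)


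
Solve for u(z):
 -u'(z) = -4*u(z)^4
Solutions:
 u(z) = (-1/(C1 + 12*z))^(1/3)
 u(z) = (-1/(C1 + 4*z))^(1/3)*(-3^(2/3) - 3*3^(1/6)*I)/6
 u(z) = (-1/(C1 + 4*z))^(1/3)*(-3^(2/3) + 3*3^(1/6)*I)/6


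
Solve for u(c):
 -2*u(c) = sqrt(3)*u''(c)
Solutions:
 u(c) = C1*sin(sqrt(2)*3^(3/4)*c/3) + C2*cos(sqrt(2)*3^(3/4)*c/3)


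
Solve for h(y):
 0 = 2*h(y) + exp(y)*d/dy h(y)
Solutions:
 h(y) = C1*exp(2*exp(-y))


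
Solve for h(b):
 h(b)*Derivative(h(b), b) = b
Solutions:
 h(b) = -sqrt(C1 + b^2)
 h(b) = sqrt(C1 + b^2)


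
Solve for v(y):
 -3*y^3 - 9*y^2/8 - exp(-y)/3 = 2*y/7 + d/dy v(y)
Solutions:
 v(y) = C1 - 3*y^4/4 - 3*y^3/8 - y^2/7 + exp(-y)/3


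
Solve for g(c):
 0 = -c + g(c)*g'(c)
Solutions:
 g(c) = -sqrt(C1 + c^2)
 g(c) = sqrt(C1 + c^2)


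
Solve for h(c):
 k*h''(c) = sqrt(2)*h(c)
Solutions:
 h(c) = C1*exp(-2^(1/4)*c*sqrt(1/k)) + C2*exp(2^(1/4)*c*sqrt(1/k))


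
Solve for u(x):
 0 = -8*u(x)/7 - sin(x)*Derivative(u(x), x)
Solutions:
 u(x) = C1*(cos(x) + 1)^(4/7)/(cos(x) - 1)^(4/7)


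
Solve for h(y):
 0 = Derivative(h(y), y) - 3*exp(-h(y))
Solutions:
 h(y) = log(C1 + 3*y)


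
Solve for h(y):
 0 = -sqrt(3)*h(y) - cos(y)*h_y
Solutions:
 h(y) = C1*(sin(y) - 1)^(sqrt(3)/2)/(sin(y) + 1)^(sqrt(3)/2)


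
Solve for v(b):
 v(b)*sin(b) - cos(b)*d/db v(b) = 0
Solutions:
 v(b) = C1/cos(b)


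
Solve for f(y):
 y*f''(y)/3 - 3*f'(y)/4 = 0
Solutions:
 f(y) = C1 + C2*y^(13/4)


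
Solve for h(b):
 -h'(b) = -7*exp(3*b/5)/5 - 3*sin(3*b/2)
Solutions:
 h(b) = C1 + 7*exp(3*b/5)/3 - 2*cos(3*b/2)


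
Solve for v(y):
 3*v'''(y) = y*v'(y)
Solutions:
 v(y) = C1 + Integral(C2*airyai(3^(2/3)*y/3) + C3*airybi(3^(2/3)*y/3), y)


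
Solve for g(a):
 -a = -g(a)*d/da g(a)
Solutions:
 g(a) = -sqrt(C1 + a^2)
 g(a) = sqrt(C1 + a^2)


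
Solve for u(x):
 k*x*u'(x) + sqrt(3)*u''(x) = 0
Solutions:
 u(x) = Piecewise((-sqrt(2)*3^(1/4)*sqrt(pi)*C1*erf(sqrt(2)*3^(3/4)*sqrt(k)*x/6)/(2*sqrt(k)) - C2, (k > 0) | (k < 0)), (-C1*x - C2, True))


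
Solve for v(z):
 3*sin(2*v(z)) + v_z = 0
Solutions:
 v(z) = pi - acos((-C1 - exp(12*z))/(C1 - exp(12*z)))/2
 v(z) = acos((-C1 - exp(12*z))/(C1 - exp(12*z)))/2


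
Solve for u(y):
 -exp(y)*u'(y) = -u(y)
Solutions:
 u(y) = C1*exp(-exp(-y))


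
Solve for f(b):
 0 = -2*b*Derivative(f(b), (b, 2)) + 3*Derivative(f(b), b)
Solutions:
 f(b) = C1 + C2*b^(5/2)


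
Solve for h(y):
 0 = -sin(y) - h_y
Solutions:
 h(y) = C1 + cos(y)


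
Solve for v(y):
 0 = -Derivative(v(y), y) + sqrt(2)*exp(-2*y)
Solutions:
 v(y) = C1 - sqrt(2)*exp(-2*y)/2


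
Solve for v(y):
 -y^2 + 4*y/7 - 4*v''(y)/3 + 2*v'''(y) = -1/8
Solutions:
 v(y) = C1 + C2*y + C3*exp(2*y/3) - y^4/16 - 17*y^3/56 - 591*y^2/448


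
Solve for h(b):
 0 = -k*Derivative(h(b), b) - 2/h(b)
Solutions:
 h(b) = -sqrt(C1 - 4*b/k)
 h(b) = sqrt(C1 - 4*b/k)


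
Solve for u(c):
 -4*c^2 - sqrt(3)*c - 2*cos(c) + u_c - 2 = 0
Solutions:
 u(c) = C1 + 4*c^3/3 + sqrt(3)*c^2/2 + 2*c + 2*sin(c)


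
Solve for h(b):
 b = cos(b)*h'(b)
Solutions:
 h(b) = C1 + Integral(b/cos(b), b)


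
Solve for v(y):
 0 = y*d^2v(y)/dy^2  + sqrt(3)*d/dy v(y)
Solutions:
 v(y) = C1 + C2*y^(1 - sqrt(3))


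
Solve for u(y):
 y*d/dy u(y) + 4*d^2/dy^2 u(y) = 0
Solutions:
 u(y) = C1 + C2*erf(sqrt(2)*y/4)


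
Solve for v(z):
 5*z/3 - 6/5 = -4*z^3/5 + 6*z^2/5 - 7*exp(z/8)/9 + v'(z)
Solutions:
 v(z) = C1 + z^4/5 - 2*z^3/5 + 5*z^2/6 - 6*z/5 + 56*exp(z/8)/9


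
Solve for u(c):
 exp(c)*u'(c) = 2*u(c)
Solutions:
 u(c) = C1*exp(-2*exp(-c))


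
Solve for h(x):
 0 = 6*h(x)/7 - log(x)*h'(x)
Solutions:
 h(x) = C1*exp(6*li(x)/7)


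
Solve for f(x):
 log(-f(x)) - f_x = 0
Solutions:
 -li(-f(x)) = C1 + x


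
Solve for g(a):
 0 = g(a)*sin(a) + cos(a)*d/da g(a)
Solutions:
 g(a) = C1*cos(a)


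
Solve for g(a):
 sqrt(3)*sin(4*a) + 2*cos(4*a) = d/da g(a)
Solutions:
 g(a) = C1 + sin(4*a)/2 - sqrt(3)*cos(4*a)/4


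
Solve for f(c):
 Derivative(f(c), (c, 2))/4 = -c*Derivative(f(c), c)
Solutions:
 f(c) = C1 + C2*erf(sqrt(2)*c)


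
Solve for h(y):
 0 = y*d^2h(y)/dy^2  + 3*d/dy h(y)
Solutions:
 h(y) = C1 + C2/y^2


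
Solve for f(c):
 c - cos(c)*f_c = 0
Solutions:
 f(c) = C1 + Integral(c/cos(c), c)


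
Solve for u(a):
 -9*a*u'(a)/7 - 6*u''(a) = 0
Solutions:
 u(a) = C1 + C2*erf(sqrt(21)*a/14)


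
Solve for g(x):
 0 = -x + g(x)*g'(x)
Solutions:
 g(x) = -sqrt(C1 + x^2)
 g(x) = sqrt(C1 + x^2)


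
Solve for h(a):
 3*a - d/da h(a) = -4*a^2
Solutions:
 h(a) = C1 + 4*a^3/3 + 3*a^2/2


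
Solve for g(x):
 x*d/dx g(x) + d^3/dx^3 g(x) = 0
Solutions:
 g(x) = C1 + Integral(C2*airyai(-x) + C3*airybi(-x), x)


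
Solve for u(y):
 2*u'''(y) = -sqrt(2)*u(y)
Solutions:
 u(y) = C3*exp(-2^(5/6)*y/2) + (C1*sin(2^(5/6)*sqrt(3)*y/4) + C2*cos(2^(5/6)*sqrt(3)*y/4))*exp(2^(5/6)*y/4)


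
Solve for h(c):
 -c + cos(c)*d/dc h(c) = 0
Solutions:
 h(c) = C1 + Integral(c/cos(c), c)


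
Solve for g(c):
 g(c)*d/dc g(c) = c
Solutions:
 g(c) = -sqrt(C1 + c^2)
 g(c) = sqrt(C1 + c^2)


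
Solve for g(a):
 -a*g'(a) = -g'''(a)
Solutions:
 g(a) = C1 + Integral(C2*airyai(a) + C3*airybi(a), a)


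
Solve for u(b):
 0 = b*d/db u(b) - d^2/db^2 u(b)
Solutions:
 u(b) = C1 + C2*erfi(sqrt(2)*b/2)


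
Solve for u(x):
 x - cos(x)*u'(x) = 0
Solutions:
 u(x) = C1 + Integral(x/cos(x), x)


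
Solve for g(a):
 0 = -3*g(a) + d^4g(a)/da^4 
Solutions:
 g(a) = C1*exp(-3^(1/4)*a) + C2*exp(3^(1/4)*a) + C3*sin(3^(1/4)*a) + C4*cos(3^(1/4)*a)


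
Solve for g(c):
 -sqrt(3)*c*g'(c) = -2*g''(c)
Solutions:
 g(c) = C1 + C2*erfi(3^(1/4)*c/2)


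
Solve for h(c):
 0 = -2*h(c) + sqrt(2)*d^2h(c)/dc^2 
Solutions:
 h(c) = C1*exp(-2^(1/4)*c) + C2*exp(2^(1/4)*c)


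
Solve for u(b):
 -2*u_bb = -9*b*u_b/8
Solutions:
 u(b) = C1 + C2*erfi(3*sqrt(2)*b/8)


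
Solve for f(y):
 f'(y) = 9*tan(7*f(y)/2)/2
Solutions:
 f(y) = -2*asin(C1*exp(63*y/4))/7 + 2*pi/7
 f(y) = 2*asin(C1*exp(63*y/4))/7


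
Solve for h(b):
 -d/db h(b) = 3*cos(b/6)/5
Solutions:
 h(b) = C1 - 18*sin(b/6)/5


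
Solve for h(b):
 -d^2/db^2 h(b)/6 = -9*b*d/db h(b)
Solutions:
 h(b) = C1 + C2*erfi(3*sqrt(3)*b)


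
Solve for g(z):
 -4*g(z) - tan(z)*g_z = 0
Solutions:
 g(z) = C1/sin(z)^4


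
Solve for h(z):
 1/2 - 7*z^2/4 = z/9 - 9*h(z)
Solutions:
 h(z) = 7*z^2/36 + z/81 - 1/18


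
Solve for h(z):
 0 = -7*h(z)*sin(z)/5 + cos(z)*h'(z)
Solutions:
 h(z) = C1/cos(z)^(7/5)


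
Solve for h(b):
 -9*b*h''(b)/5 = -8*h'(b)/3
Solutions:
 h(b) = C1 + C2*b^(67/27)


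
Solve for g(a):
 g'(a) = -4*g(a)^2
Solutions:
 g(a) = 1/(C1 + 4*a)


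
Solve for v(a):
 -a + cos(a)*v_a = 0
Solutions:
 v(a) = C1 + Integral(a/cos(a), a)


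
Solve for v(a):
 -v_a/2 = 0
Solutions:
 v(a) = C1


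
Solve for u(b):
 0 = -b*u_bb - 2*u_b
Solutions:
 u(b) = C1 + C2/b


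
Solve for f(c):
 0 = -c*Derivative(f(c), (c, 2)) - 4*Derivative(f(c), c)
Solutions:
 f(c) = C1 + C2/c^3


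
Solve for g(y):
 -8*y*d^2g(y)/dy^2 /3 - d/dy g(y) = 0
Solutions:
 g(y) = C1 + C2*y^(5/8)


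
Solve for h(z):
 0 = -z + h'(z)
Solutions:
 h(z) = C1 + z^2/2


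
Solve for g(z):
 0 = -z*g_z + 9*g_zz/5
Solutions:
 g(z) = C1 + C2*erfi(sqrt(10)*z/6)


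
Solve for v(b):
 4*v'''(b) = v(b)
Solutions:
 v(b) = C3*exp(2^(1/3)*b/2) + (C1*sin(2^(1/3)*sqrt(3)*b/4) + C2*cos(2^(1/3)*sqrt(3)*b/4))*exp(-2^(1/3)*b/4)


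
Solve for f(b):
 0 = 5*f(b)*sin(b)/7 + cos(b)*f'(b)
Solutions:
 f(b) = C1*cos(b)^(5/7)


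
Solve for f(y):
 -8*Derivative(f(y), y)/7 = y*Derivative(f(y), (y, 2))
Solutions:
 f(y) = C1 + C2/y^(1/7)


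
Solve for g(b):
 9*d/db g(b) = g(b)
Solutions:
 g(b) = C1*exp(b/9)


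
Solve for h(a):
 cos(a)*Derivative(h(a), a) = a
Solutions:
 h(a) = C1 + Integral(a/cos(a), a)


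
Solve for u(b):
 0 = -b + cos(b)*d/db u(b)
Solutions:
 u(b) = C1 + Integral(b/cos(b), b)


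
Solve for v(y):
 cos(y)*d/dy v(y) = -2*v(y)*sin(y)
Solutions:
 v(y) = C1*cos(y)^2


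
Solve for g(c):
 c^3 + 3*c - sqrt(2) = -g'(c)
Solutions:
 g(c) = C1 - c^4/4 - 3*c^2/2 + sqrt(2)*c


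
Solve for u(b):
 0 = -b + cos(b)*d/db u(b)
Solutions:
 u(b) = C1 + Integral(b/cos(b), b)


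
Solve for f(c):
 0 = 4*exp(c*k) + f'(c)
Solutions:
 f(c) = C1 - 4*exp(c*k)/k


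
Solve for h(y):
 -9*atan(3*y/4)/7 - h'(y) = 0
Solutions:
 h(y) = C1 - 9*y*atan(3*y/4)/7 + 6*log(9*y^2 + 16)/7


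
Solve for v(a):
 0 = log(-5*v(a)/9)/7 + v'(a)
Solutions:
 7*Integral(1/(log(-_y) - 2*log(3) + log(5)), (_y, v(a))) = C1 - a


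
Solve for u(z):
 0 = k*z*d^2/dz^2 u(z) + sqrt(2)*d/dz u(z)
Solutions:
 u(z) = C1 + z^(((re(k) - sqrt(2))*re(k) + im(k)^2)/(re(k)^2 + im(k)^2))*(C2*sin(sqrt(2)*log(z)*Abs(im(k))/(re(k)^2 + im(k)^2)) + C3*cos(sqrt(2)*log(z)*im(k)/(re(k)^2 + im(k)^2)))


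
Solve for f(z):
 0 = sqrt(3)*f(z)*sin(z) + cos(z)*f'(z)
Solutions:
 f(z) = C1*cos(z)^(sqrt(3))


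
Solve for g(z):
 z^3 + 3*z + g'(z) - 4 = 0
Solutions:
 g(z) = C1 - z^4/4 - 3*z^2/2 + 4*z


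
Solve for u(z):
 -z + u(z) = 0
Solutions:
 u(z) = z


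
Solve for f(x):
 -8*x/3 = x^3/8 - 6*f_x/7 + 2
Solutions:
 f(x) = C1 + 7*x^4/192 + 14*x^2/9 + 7*x/3


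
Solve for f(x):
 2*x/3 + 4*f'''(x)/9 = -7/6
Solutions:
 f(x) = C1 + C2*x + C3*x^2 - x^4/16 - 7*x^3/16


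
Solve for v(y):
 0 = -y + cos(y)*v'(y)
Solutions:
 v(y) = C1 + Integral(y/cos(y), y)


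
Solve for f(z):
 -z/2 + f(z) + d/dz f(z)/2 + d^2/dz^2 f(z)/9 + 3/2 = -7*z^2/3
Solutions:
 f(z) = -7*z^2/3 + 17*z/6 + (C1*sin(3*sqrt(7)*z/4) + C2*cos(3*sqrt(7)*z/4))*exp(-9*z/4) - 259/108


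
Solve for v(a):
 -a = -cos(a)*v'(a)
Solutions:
 v(a) = C1 + Integral(a/cos(a), a)


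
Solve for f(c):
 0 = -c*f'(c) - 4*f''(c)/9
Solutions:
 f(c) = C1 + C2*erf(3*sqrt(2)*c/4)


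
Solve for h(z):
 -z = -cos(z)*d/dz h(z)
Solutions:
 h(z) = C1 + Integral(z/cos(z), z)


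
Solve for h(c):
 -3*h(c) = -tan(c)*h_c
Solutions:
 h(c) = C1*sin(c)^3


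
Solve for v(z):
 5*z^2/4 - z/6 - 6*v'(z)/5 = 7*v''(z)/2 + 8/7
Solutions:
 v(z) = C1 + C2*exp(-12*z/35) + 25*z^3/72 - 895*z^2/288 + 207755*z/12096


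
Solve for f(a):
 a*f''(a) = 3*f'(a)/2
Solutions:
 f(a) = C1 + C2*a^(5/2)


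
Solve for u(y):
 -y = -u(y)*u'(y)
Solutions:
 u(y) = -sqrt(C1 + y^2)
 u(y) = sqrt(C1 + y^2)


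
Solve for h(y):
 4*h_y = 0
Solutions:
 h(y) = C1


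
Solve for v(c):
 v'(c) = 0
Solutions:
 v(c) = C1


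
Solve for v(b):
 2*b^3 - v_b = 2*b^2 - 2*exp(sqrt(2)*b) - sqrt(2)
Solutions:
 v(b) = C1 + b^4/2 - 2*b^3/3 + sqrt(2)*b + sqrt(2)*exp(sqrt(2)*b)


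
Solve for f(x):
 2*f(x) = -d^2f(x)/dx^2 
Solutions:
 f(x) = C1*sin(sqrt(2)*x) + C2*cos(sqrt(2)*x)


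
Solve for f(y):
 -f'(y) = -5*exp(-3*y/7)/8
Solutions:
 f(y) = C1 - 35*exp(-3*y/7)/24


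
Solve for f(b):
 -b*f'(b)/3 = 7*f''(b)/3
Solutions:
 f(b) = C1 + C2*erf(sqrt(14)*b/14)


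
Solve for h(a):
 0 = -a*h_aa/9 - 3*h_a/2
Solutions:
 h(a) = C1 + C2/a^(25/2)


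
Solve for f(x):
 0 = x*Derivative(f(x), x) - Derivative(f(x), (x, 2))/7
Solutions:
 f(x) = C1 + C2*erfi(sqrt(14)*x/2)


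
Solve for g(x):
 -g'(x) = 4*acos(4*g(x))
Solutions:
 Integral(1/acos(4*_y), (_y, g(x))) = C1 - 4*x


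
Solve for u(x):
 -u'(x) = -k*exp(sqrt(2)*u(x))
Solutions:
 u(x) = sqrt(2)*(2*log(-1/(C1 + k*x)) - log(2))/4


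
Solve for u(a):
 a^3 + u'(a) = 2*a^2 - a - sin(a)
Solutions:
 u(a) = C1 - a^4/4 + 2*a^3/3 - a^2/2 + cos(a)


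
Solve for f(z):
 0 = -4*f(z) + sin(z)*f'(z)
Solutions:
 f(z) = C1*(cos(z)^2 - 2*cos(z) + 1)/(cos(z)^2 + 2*cos(z) + 1)


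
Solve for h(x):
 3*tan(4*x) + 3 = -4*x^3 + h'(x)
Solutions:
 h(x) = C1 + x^4 + 3*x - 3*log(cos(4*x))/4


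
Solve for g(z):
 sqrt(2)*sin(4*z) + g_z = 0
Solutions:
 g(z) = C1 + sqrt(2)*cos(4*z)/4


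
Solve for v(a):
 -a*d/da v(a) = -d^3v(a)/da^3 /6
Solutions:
 v(a) = C1 + Integral(C2*airyai(6^(1/3)*a) + C3*airybi(6^(1/3)*a), a)


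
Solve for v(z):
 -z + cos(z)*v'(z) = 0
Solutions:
 v(z) = C1 + Integral(z/cos(z), z)


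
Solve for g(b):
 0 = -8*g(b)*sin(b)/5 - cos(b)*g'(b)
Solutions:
 g(b) = C1*cos(b)^(8/5)


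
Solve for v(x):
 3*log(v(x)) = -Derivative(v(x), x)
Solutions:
 li(v(x)) = C1 - 3*x


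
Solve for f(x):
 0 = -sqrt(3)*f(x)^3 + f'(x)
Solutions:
 f(x) = -sqrt(2)*sqrt(-1/(C1 + sqrt(3)*x))/2
 f(x) = sqrt(2)*sqrt(-1/(C1 + sqrt(3)*x))/2


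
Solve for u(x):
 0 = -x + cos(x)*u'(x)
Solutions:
 u(x) = C1 + Integral(x/cos(x), x)


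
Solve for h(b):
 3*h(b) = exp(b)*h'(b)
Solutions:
 h(b) = C1*exp(-3*exp(-b))


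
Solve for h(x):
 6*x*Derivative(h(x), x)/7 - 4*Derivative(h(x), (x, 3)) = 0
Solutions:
 h(x) = C1 + Integral(C2*airyai(14^(2/3)*3^(1/3)*x/14) + C3*airybi(14^(2/3)*3^(1/3)*x/14), x)


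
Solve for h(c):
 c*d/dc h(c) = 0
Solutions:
 h(c) = C1


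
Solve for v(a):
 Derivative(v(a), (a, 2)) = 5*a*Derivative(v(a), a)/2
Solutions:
 v(a) = C1 + C2*erfi(sqrt(5)*a/2)


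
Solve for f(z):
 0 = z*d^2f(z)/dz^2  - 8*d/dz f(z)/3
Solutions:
 f(z) = C1 + C2*z^(11/3)


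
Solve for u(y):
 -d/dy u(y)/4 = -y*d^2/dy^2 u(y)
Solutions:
 u(y) = C1 + C2*y^(5/4)


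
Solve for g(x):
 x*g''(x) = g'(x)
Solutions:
 g(x) = C1 + C2*x^2


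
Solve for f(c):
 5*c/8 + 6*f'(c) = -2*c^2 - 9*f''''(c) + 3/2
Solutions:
 f(c) = C1 + C4*exp(-2^(1/3)*3^(2/3)*c/3) - c^3/9 - 5*c^2/96 + c/4 + (C2*sin(2^(1/3)*3^(1/6)*c/2) + C3*cos(2^(1/3)*3^(1/6)*c/2))*exp(2^(1/3)*3^(2/3)*c/6)


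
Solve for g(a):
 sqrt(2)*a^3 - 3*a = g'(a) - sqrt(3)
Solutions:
 g(a) = C1 + sqrt(2)*a^4/4 - 3*a^2/2 + sqrt(3)*a


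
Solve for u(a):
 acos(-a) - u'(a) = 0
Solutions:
 u(a) = C1 + a*acos(-a) + sqrt(1 - a^2)


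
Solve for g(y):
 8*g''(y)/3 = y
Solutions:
 g(y) = C1 + C2*y + y^3/16


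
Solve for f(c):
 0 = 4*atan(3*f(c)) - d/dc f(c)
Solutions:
 Integral(1/atan(3*_y), (_y, f(c))) = C1 + 4*c


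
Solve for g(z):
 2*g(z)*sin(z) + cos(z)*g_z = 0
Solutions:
 g(z) = C1*cos(z)^2


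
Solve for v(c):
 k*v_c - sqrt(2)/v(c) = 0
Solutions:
 v(c) = -sqrt(C1 + 2*sqrt(2)*c/k)
 v(c) = sqrt(C1 + 2*sqrt(2)*c/k)


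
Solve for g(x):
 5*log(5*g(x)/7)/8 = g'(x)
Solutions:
 -8*Integral(1/(log(_y) - log(7) + log(5)), (_y, g(x)))/5 = C1 - x


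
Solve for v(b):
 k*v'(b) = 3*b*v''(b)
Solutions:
 v(b) = C1 + b^(re(k)/3 + 1)*(C2*sin(log(b)*Abs(im(k))/3) + C3*cos(log(b)*im(k)/3))


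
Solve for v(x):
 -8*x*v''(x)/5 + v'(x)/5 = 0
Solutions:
 v(x) = C1 + C2*x^(9/8)


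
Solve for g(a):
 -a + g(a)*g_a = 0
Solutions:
 g(a) = -sqrt(C1 + a^2)
 g(a) = sqrt(C1 + a^2)


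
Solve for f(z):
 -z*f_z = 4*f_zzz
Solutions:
 f(z) = C1 + Integral(C2*airyai(-2^(1/3)*z/2) + C3*airybi(-2^(1/3)*z/2), z)


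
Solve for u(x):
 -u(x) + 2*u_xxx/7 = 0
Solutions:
 u(x) = C3*exp(2^(2/3)*7^(1/3)*x/2) + (C1*sin(2^(2/3)*sqrt(3)*7^(1/3)*x/4) + C2*cos(2^(2/3)*sqrt(3)*7^(1/3)*x/4))*exp(-2^(2/3)*7^(1/3)*x/4)


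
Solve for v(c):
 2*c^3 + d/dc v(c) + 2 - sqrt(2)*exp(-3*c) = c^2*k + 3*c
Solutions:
 v(c) = C1 - c^4/2 + c^3*k/3 + 3*c^2/2 - 2*c - sqrt(2)*exp(-3*c)/3


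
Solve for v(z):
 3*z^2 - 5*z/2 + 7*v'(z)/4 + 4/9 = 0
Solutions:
 v(z) = C1 - 4*z^3/7 + 5*z^2/7 - 16*z/63


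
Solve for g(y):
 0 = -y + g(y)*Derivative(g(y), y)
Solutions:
 g(y) = -sqrt(C1 + y^2)
 g(y) = sqrt(C1 + y^2)


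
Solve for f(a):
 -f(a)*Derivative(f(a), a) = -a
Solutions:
 f(a) = -sqrt(C1 + a^2)
 f(a) = sqrt(C1 + a^2)


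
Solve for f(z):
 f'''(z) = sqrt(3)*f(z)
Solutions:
 f(z) = C3*exp(3^(1/6)*z) + (C1*sin(3^(2/3)*z/2) + C2*cos(3^(2/3)*z/2))*exp(-3^(1/6)*z/2)


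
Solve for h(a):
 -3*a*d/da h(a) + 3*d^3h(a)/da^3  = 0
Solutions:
 h(a) = C1 + Integral(C2*airyai(a) + C3*airybi(a), a)


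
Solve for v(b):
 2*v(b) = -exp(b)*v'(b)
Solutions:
 v(b) = C1*exp(2*exp(-b))


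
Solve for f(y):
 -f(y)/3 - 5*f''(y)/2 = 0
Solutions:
 f(y) = C1*sin(sqrt(30)*y/15) + C2*cos(sqrt(30)*y/15)


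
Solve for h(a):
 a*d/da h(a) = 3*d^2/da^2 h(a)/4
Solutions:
 h(a) = C1 + C2*erfi(sqrt(6)*a/3)


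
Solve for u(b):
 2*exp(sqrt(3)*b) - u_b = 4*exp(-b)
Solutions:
 u(b) = C1 + 2*sqrt(3)*exp(sqrt(3)*b)/3 + 4*exp(-b)


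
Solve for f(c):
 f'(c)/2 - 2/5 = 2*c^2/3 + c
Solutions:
 f(c) = C1 + 4*c^3/9 + c^2 + 4*c/5


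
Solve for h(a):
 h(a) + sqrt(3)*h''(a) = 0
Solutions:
 h(a) = C1*sin(3^(3/4)*a/3) + C2*cos(3^(3/4)*a/3)


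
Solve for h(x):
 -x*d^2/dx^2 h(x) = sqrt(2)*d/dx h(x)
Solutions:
 h(x) = C1 + C2*x^(1 - sqrt(2))


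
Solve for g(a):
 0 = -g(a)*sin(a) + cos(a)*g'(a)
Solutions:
 g(a) = C1/cos(a)


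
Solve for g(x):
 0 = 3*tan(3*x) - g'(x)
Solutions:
 g(x) = C1 - log(cos(3*x))


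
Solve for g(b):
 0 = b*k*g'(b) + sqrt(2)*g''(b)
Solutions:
 g(b) = Piecewise((-2^(3/4)*sqrt(pi)*C1*erf(2^(1/4)*b*sqrt(k)/2)/(2*sqrt(k)) - C2, (k > 0) | (k < 0)), (-C1*b - C2, True))


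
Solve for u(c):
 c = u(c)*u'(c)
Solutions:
 u(c) = -sqrt(C1 + c^2)
 u(c) = sqrt(C1 + c^2)


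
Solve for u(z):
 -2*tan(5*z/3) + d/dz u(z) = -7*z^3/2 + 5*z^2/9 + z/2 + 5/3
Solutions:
 u(z) = C1 - 7*z^4/8 + 5*z^3/27 + z^2/4 + 5*z/3 - 6*log(cos(5*z/3))/5


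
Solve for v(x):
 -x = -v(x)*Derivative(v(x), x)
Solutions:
 v(x) = -sqrt(C1 + x^2)
 v(x) = sqrt(C1 + x^2)


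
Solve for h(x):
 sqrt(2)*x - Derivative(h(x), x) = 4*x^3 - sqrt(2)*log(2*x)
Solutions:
 h(x) = C1 - x^4 + sqrt(2)*x^2/2 + sqrt(2)*x*log(x) - sqrt(2)*x + sqrt(2)*x*log(2)


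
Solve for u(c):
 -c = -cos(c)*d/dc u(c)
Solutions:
 u(c) = C1 + Integral(c/cos(c), c)


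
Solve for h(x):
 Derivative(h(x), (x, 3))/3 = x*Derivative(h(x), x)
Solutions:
 h(x) = C1 + Integral(C2*airyai(3^(1/3)*x) + C3*airybi(3^(1/3)*x), x)


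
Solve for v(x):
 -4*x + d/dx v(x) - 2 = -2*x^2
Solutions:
 v(x) = C1 - 2*x^3/3 + 2*x^2 + 2*x


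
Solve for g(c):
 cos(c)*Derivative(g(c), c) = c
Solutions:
 g(c) = C1 + Integral(c/cos(c), c)


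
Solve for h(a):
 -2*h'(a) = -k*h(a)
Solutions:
 h(a) = C1*exp(a*k/2)


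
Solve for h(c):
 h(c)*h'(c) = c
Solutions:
 h(c) = -sqrt(C1 + c^2)
 h(c) = sqrt(C1 + c^2)


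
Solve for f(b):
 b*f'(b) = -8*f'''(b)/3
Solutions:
 f(b) = C1 + Integral(C2*airyai(-3^(1/3)*b/2) + C3*airybi(-3^(1/3)*b/2), b)


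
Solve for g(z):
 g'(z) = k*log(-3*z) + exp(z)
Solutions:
 g(z) = C1 + k*z*log(-z) + k*z*(-1 + log(3)) + exp(z)


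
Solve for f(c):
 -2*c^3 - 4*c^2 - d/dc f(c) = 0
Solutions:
 f(c) = C1 - c^4/2 - 4*c^3/3
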